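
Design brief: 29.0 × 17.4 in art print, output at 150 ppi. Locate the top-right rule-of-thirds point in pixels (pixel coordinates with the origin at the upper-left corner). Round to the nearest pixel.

In pixels the canvas is 29.0 × 150 = 4350 wide and 17.4 × 150 = 2610 tall.
The top-right point is two-thirds across and one-third down:
x = 2 × 4350/3 ≈ 2900; y = 1 × 2610/3 ≈ 870.

x = 2900 px, y = 870 px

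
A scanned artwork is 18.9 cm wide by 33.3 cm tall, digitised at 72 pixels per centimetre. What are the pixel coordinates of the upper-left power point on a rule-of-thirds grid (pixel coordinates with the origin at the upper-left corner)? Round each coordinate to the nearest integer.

x = 454 px, y = 799 px

In pixels the canvas is 18.9 × 72 = 1360.8 wide and 33.3 × 72 = 2397.6 tall.
The upper-left point is one-third across and one-third down:
x = 1 × 1360.8/3 ≈ 454; y = 1 × 2397.6/3 ≈ 799.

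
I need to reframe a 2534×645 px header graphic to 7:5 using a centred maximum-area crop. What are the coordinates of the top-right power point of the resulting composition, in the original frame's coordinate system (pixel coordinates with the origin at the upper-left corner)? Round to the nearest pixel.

(1418, 215)

2534/645 > 7/5, so the 7:5 crop keeps the full height 645 and trims width to 645 × 7/5 = 903.00 px.
Left offset = (2534 − 903.00)/2 = 815.50 px; top offset = 0.
Top-right is two-thirds across and one-third down within the crop:
x = 815.50 + 2 × 903.00/3 ≈ 1418; y = 0.00 + 1 × 645.00/3 ≈ 215.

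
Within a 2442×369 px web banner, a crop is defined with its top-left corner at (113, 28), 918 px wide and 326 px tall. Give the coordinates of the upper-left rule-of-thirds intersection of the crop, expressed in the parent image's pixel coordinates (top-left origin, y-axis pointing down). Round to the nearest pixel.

x = 419 px, y = 137 px

One third of the crop width 918 is 306.00 px.
One third of the crop height 326 is 108.67 px.
The upper-left point is one-third across and one-third down within the crop:
x = 113 + 1 × 306.00 ≈ 419; y = 28 + 1 × 108.67 ≈ 137.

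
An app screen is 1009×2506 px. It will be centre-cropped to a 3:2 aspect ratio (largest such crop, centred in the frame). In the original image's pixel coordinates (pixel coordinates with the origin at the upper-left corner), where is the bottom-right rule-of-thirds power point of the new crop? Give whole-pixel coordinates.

x = 673 px, y = 1365 px

1009/2506 < 3/2, so the 3:2 crop keeps the full width 1009 and trims height to 1009 × 2/3 = 672.67 px.
Top offset = (2506 − 672.67)/2 = 916.67 px; left offset = 0.
Bottom-right is two-thirds across and two-thirds down within the crop:
x = 0.00 + 2 × 1009.00/3 ≈ 673; y = 916.67 + 2 × 672.67/3 ≈ 1365.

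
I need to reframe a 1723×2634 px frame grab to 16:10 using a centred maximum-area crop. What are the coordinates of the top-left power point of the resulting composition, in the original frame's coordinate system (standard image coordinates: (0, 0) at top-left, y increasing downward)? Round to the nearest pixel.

1723/2634 < 16/10, so the 16:10 crop keeps the full width 1723 and trims height to 1723 × 10/16 = 1076.88 px.
Top offset = (2634 − 1076.88)/2 = 778.56 px; left offset = 0.
Top-left is one-third across and one-third down within the crop:
x = 0.00 + 1 × 1723.00/3 ≈ 574; y = 778.56 + 1 × 1076.88/3 ≈ 1138.

(574, 1138)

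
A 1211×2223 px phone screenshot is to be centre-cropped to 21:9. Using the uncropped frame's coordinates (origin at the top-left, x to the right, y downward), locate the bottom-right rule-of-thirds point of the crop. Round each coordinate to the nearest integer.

1211/2223 < 21/9, so the 21:9 crop keeps the full width 1211 and trims height to 1211 × 9/21 = 519.00 px.
Top offset = (2223 − 519.00)/2 = 852.00 px; left offset = 0.
Bottom-right is two-thirds across and two-thirds down within the crop:
x = 0.00 + 2 × 1211.00/3 ≈ 807; y = 852.00 + 2 × 519.00/3 ≈ 1198.

x = 807 px, y = 1198 px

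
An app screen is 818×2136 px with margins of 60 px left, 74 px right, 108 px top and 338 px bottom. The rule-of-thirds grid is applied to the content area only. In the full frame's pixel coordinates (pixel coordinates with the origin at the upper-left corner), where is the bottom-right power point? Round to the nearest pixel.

Content width = 818 − 60 − 74 = 684 px; content height = 2136 − 108 − 338 = 1690 px.
Bottom-right is two-thirds across and two-thirds down within the content area.
x = 60 + 2 × 684/3 = 60 + 456.00 ≈ 516
y = 108 + 2 × 1690/3 = 108 + 1126.67 ≈ 1235

(516, 1235)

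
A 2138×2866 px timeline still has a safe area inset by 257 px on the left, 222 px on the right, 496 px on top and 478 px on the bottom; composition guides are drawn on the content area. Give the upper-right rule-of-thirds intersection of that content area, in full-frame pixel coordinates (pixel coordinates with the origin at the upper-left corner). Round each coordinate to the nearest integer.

Content width = 2138 − 257 − 222 = 1659 px; content height = 2866 − 496 − 478 = 1892 px.
Upper-right is two-thirds across and one-third down within the content area.
x = 257 + 2 × 1659/3 = 257 + 1106.00 ≈ 1363
y = 496 + 1 × 1892/3 = 496 + 630.67 ≈ 1127

x = 1363 px, y = 1127 px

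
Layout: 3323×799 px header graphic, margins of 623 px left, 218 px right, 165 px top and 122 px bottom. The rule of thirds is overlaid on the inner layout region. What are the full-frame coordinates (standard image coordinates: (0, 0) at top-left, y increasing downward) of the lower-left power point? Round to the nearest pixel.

Content width = 3323 − 623 − 218 = 2482 px; content height = 799 − 165 − 122 = 512 px.
Lower-left is one-third across and two-thirds down within the inner layout region.
x = 623 + 1 × 2482/3 = 623 + 827.33 ≈ 1450
y = 165 + 2 × 512/3 = 165 + 341.33 ≈ 506

x = 1450 px, y = 506 px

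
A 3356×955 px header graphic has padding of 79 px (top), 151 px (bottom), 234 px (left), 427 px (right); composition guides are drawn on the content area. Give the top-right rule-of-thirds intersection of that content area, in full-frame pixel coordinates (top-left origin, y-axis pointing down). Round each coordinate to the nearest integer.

(2031, 321)

Content width = 3356 − 234 − 427 = 2695 px; content height = 955 − 79 − 151 = 725 px.
Top-right is two-thirds across and one-third down within the content area.
x = 234 + 2 × 2695/3 = 234 + 1796.67 ≈ 2031
y = 79 + 1 × 725/3 = 79 + 241.67 ≈ 321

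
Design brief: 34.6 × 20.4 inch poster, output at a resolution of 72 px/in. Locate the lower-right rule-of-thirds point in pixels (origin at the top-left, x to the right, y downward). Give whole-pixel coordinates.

In pixels the canvas is 34.6 × 72 = 2491.2 wide and 20.4 × 72 = 1468.8 tall.
The lower-right point is two-thirds across and two-thirds down:
x = 2 × 2491.2/3 ≈ 1661; y = 2 × 1468.8/3 ≈ 979.

(1661, 979)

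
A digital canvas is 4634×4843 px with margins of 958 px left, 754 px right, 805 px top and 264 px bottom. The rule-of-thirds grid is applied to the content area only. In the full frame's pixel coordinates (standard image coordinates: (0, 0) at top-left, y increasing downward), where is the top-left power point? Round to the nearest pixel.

(1932, 2063)

Content width = 4634 − 958 − 754 = 2922 px; content height = 4843 − 805 − 264 = 3774 px.
Top-left is one-third across and one-third down within the content area.
x = 958 + 1 × 2922/3 = 958 + 974.00 ≈ 1932
y = 805 + 1 × 3774/3 = 805 + 1258.00 ≈ 2063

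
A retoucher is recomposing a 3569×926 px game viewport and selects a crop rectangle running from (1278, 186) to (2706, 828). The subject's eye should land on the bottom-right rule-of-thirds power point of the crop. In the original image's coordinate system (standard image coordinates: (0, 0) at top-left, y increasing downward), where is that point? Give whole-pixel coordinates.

Crop width = 2706 − 1278 = 1428 px; one third is 476.00 px.
Crop height = 828 − 186 = 642 px; one third is 214.00 px.
The bottom-right point is two-thirds across and two-thirds down within the crop:
x = 1278 + 2 × 476.00 ≈ 2230; y = 186 + 2 × 214.00 ≈ 614.

x = 2230 px, y = 614 px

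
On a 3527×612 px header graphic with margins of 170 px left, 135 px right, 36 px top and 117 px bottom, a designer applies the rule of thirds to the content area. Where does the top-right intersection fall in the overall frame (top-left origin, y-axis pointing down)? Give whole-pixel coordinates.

(2318, 189)

Content width = 3527 − 170 − 135 = 3222 px; content height = 612 − 36 − 117 = 459 px.
Top-right is two-thirds across and one-third down within the content area.
x = 170 + 2 × 3222/3 = 170 + 2148.00 ≈ 2318
y = 36 + 1 × 459/3 = 36 + 153.00 ≈ 189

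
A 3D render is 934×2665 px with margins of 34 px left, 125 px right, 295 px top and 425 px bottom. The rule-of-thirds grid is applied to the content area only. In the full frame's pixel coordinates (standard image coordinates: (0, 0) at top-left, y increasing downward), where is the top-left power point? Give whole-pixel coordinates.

Content width = 934 − 34 − 125 = 775 px; content height = 2665 − 295 − 425 = 1945 px.
Top-left is one-third across and one-third down within the content area.
x = 34 + 1 × 775/3 = 34 + 258.33 ≈ 292
y = 295 + 1 × 1945/3 = 295 + 648.33 ≈ 943

x = 292 px, y = 943 px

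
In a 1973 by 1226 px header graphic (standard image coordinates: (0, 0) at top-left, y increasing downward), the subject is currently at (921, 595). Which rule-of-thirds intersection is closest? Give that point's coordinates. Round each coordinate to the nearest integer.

Third lines: x ∈ {658, 1315}, y ∈ {409, 817}.
921 is closer to x = 658; 595 is closer to y = 409.
So the nearest intersection is the upper-left power point.

(658, 409)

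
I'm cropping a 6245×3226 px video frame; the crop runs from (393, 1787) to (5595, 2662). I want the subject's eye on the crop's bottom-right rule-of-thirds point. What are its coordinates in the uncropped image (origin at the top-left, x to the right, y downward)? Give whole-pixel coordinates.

Crop width = 5595 − 393 = 5202 px; one third is 1734.00 px.
Crop height = 2662 − 1787 = 875 px; one third is 291.67 px.
The bottom-right point is two-thirds across and two-thirds down within the crop:
x = 393 + 2 × 1734.00 ≈ 3861; y = 1787 + 2 × 291.67 ≈ 2370.

(3861, 2370)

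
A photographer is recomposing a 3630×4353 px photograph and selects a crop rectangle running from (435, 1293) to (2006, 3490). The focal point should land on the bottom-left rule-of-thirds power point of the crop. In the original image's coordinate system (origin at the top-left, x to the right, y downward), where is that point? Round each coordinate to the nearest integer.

(959, 2758)

Crop width = 2006 − 435 = 1571 px; one third is 523.67 px.
Crop height = 3490 − 1293 = 2197 px; one third is 732.33 px.
The bottom-left point is one-third across and two-thirds down within the crop:
x = 435 + 1 × 523.67 ≈ 959; y = 1293 + 2 × 732.33 ≈ 2758.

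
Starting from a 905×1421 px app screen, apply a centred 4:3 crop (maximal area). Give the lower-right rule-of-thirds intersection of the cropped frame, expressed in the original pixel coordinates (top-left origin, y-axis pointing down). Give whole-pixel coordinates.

905/1421 < 4/3, so the 4:3 crop keeps the full width 905 and trims height to 905 × 3/4 = 678.75 px.
Top offset = (1421 − 678.75)/2 = 371.12 px; left offset = 0.
Lower-right is two-thirds across and two-thirds down within the crop:
x = 0.00 + 2 × 905.00/3 ≈ 603; y = 371.12 + 2 × 678.75/3 ≈ 824.

x = 603 px, y = 824 px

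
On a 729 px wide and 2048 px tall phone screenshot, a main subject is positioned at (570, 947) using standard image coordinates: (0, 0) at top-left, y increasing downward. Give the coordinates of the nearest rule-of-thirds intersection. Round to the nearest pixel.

Third lines: x ∈ {243, 486}, y ∈ {683, 1365}.
570 is closer to x = 486; 947 is closer to y = 683.
So the nearest intersection is the upper-right power point.

(486, 683)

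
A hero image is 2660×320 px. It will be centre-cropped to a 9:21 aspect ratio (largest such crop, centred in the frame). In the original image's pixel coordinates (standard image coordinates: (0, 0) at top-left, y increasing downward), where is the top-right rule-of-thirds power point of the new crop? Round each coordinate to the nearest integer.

2660/320 > 9/21, so the 9:21 crop keeps the full height 320 and trims width to 320 × 9/21 = 137.14 px.
Left offset = (2660 − 137.14)/2 = 1261.43 px; top offset = 0.
Top-right is two-thirds across and one-third down within the crop:
x = 1261.43 + 2 × 137.14/3 ≈ 1353; y = 0.00 + 1 × 320.00/3 ≈ 107.

x = 1353 px, y = 107 px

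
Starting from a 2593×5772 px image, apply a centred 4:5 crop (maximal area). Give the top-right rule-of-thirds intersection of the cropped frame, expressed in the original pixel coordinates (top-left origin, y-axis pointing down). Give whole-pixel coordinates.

x = 1729 px, y = 2346 px

2593/5772 < 4/5, so the 4:5 crop keeps the full width 2593 and trims height to 2593 × 5/4 = 3241.25 px.
Top offset = (5772 − 3241.25)/2 = 1265.38 px; left offset = 0.
Top-right is two-thirds across and one-third down within the crop:
x = 0.00 + 2 × 2593.00/3 ≈ 1729; y = 1265.38 + 1 × 3241.25/3 ≈ 2346.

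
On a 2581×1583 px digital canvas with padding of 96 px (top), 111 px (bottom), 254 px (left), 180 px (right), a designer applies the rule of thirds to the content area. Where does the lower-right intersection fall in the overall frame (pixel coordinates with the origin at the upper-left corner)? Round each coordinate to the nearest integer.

x = 1685 px, y = 1013 px

Content width = 2581 − 254 − 180 = 2147 px; content height = 1583 − 96 − 111 = 1376 px.
Lower-right is two-thirds across and two-thirds down within the content area.
x = 254 + 2 × 2147/3 = 254 + 1431.33 ≈ 1685
y = 96 + 2 × 1376/3 = 96 + 917.33 ≈ 1013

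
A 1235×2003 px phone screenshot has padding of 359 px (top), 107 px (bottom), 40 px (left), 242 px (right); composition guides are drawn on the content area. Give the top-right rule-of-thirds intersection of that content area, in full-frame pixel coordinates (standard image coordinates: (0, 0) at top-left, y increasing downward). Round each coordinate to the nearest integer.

Content width = 1235 − 40 − 242 = 953 px; content height = 2003 − 359 − 107 = 1537 px.
Top-right is two-thirds across and one-third down within the content area.
x = 40 + 2 × 953/3 = 40 + 635.33 ≈ 675
y = 359 + 1 × 1537/3 = 359 + 512.33 ≈ 871

x = 675 px, y = 871 px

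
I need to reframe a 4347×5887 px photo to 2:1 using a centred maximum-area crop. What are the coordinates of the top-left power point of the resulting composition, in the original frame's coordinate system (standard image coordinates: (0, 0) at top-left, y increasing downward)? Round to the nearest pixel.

4347/5887 < 2/1, so the 2:1 crop keeps the full width 4347 and trims height to 4347 × 1/2 = 2173.50 px.
Top offset = (5887 − 2173.50)/2 = 1856.75 px; left offset = 0.
Top-left is one-third across and one-third down within the crop:
x = 0.00 + 1 × 4347.00/3 ≈ 1449; y = 1856.75 + 1 × 2173.50/3 ≈ 2581.

(1449, 2581)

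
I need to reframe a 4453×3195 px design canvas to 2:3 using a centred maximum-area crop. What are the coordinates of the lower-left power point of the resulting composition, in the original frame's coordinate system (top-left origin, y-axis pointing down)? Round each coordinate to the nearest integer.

(1872, 2130)

4453/3195 > 2/3, so the 2:3 crop keeps the full height 3195 and trims width to 3195 × 2/3 = 2130.00 px.
Left offset = (4453 − 2130.00)/2 = 1161.50 px; top offset = 0.
Lower-left is one-third across and two-thirds down within the crop:
x = 1161.50 + 1 × 2130.00/3 ≈ 1872; y = 0.00 + 2 × 3195.00/3 ≈ 2130.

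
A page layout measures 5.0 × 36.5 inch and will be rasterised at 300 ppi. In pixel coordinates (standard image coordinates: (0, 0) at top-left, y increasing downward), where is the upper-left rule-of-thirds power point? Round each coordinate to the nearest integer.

In pixels the canvas is 5.0 × 300 = 1500 wide and 36.5 × 300 = 10950 tall.
The upper-left point is one-third across and one-third down:
x = 1 × 1500/3 ≈ 500; y = 1 × 10950/3 ≈ 3650.

(500, 3650)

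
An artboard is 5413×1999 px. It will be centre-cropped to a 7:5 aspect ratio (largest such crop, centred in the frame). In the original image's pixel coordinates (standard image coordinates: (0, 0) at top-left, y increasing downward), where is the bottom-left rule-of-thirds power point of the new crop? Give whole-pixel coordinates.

(2240, 1333)

5413/1999 > 7/5, so the 7:5 crop keeps the full height 1999 and trims width to 1999 × 7/5 = 2798.60 px.
Left offset = (5413 − 2798.60)/2 = 1307.20 px; top offset = 0.
Bottom-left is one-third across and two-thirds down within the crop:
x = 1307.20 + 1 × 2798.60/3 ≈ 2240; y = 0.00 + 2 × 1999.00/3 ≈ 1333.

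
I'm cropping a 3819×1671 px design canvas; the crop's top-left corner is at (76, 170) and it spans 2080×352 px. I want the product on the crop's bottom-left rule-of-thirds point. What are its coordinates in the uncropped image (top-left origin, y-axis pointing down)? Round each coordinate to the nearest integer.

x = 769 px, y = 405 px

One third of the crop width 2080 is 693.33 px.
One third of the crop height 352 is 117.33 px.
The bottom-left point is one-third across and two-thirds down within the crop:
x = 76 + 1 × 693.33 ≈ 769; y = 170 + 2 × 117.33 ≈ 405.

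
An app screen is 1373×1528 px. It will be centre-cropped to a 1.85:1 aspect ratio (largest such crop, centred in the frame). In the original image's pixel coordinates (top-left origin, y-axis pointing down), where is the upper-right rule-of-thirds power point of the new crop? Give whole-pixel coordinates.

x = 915 px, y = 640 px

1373/1528 < 1.85/1, so the 1.85:1 crop keeps the full width 1373 and trims height to 1373 × 1/1.85 = 742.16 px.
Top offset = (1528 − 742.16)/2 = 392.92 px; left offset = 0.
Upper-right is two-thirds across and one-third down within the crop:
x = 0.00 + 2 × 1373.00/3 ≈ 915; y = 392.92 + 1 × 742.16/3 ≈ 640.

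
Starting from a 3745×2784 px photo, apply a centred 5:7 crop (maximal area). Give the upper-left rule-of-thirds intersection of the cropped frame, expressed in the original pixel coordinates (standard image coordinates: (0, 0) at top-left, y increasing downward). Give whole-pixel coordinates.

3745/2784 > 5/7, so the 5:7 crop keeps the full height 2784 and trims width to 2784 × 5/7 = 1988.57 px.
Left offset = (3745 − 1988.57)/2 = 878.21 px; top offset = 0.
Upper-left is one-third across and one-third down within the crop:
x = 878.21 + 1 × 1988.57/3 ≈ 1541; y = 0.00 + 1 × 2784.00/3 ≈ 928.

(1541, 928)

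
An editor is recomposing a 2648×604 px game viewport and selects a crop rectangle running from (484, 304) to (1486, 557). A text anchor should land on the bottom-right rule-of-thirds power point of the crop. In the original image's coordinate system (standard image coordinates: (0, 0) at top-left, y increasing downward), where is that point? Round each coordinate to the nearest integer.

Crop width = 1486 − 484 = 1002 px; one third is 334.00 px.
Crop height = 557 − 304 = 253 px; one third is 84.33 px.
The bottom-right point is two-thirds across and two-thirds down within the crop:
x = 484 + 2 × 334.00 ≈ 1152; y = 304 + 2 × 84.33 ≈ 473.

(1152, 473)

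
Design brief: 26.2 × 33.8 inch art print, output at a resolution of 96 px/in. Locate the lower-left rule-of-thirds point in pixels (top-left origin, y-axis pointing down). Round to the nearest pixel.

In pixels the canvas is 26.2 × 96 = 2515.2 wide and 33.8 × 96 = 3244.8 tall.
The lower-left point is one-third across and two-thirds down:
x = 1 × 2515.2/3 ≈ 838; y = 2 × 3244.8/3 ≈ 2163.

x = 838 px, y = 2163 px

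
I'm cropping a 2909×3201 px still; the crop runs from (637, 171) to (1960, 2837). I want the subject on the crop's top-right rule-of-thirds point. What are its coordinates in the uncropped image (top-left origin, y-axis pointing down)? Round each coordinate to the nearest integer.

Crop width = 1960 − 637 = 1323 px; one third is 441.00 px.
Crop height = 2837 − 171 = 2666 px; one third is 888.67 px.
The top-right point is two-thirds across and one-third down within the crop:
x = 637 + 2 × 441.00 ≈ 1519; y = 171 + 1 × 888.67 ≈ 1060.

x = 1519 px, y = 1060 px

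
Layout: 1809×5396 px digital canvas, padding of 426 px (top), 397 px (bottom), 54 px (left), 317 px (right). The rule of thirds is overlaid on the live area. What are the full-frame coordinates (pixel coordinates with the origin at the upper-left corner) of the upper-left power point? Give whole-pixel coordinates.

Content width = 1809 − 54 − 317 = 1438 px; content height = 5396 − 426 − 397 = 4573 px.
Upper-left is one-third across and one-third down within the live area.
x = 54 + 1 × 1438/3 = 54 + 479.33 ≈ 533
y = 426 + 1 × 4573/3 = 426 + 1524.33 ≈ 1950

x = 533 px, y = 1950 px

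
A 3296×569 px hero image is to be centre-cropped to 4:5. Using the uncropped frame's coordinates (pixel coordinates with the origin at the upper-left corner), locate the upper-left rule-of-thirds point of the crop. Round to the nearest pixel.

3296/569 > 4/5, so the 4:5 crop keeps the full height 569 and trims width to 569 × 4/5 = 455.20 px.
Left offset = (3296 − 455.20)/2 = 1420.40 px; top offset = 0.
Upper-left is one-third across and one-third down within the crop:
x = 1420.40 + 1 × 455.20/3 ≈ 1572; y = 0.00 + 1 × 569.00/3 ≈ 190.

x = 1572 px, y = 190 px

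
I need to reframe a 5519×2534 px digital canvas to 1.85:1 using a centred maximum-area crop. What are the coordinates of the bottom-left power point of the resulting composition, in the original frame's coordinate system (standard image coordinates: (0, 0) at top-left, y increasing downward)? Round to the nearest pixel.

5519/2534 > 1.85/1, so the 1.85:1 crop keeps the full height 2534 and trims width to 2534 × 1.85/1 = 4687.90 px.
Left offset = (5519 − 4687.90)/2 = 415.55 px; top offset = 0.
Bottom-left is one-third across and two-thirds down within the crop:
x = 415.55 + 1 × 4687.90/3 ≈ 1978; y = 0.00 + 2 × 2534.00/3 ≈ 1689.

(1978, 1689)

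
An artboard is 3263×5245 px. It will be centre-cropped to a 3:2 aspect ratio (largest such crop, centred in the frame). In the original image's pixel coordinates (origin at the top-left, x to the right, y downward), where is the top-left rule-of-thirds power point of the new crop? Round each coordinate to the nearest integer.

3263/5245 < 3/2, so the 3:2 crop keeps the full width 3263 and trims height to 3263 × 2/3 = 2175.33 px.
Top offset = (5245 − 2175.33)/2 = 1534.83 px; left offset = 0.
Top-left is one-third across and one-third down within the crop:
x = 0.00 + 1 × 3263.00/3 ≈ 1088; y = 1534.83 + 1 × 2175.33/3 ≈ 2260.

x = 1088 px, y = 2260 px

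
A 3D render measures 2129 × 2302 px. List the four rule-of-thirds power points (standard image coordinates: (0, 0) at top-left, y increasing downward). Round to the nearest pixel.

One third of 2129 is 709.67; one third of 2302 is 767.33.
Vertical third lines at x = 710 and x = 1419; horizontal third lines at y = 767 and y = 1535.

(710, 767), (1419, 767), (710, 1535), (1419, 1535)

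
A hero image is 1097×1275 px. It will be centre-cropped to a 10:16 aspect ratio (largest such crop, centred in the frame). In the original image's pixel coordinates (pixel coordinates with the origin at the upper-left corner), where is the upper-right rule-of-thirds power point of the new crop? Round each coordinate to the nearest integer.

x = 681 px, y = 425 px

1097/1275 > 10/16, so the 10:16 crop keeps the full height 1275 and trims width to 1275 × 10/16 = 796.88 px.
Left offset = (1097 − 796.88)/2 = 150.06 px; top offset = 0.
Upper-right is two-thirds across and one-third down within the crop:
x = 150.06 + 2 × 796.88/3 ≈ 681; y = 0.00 + 1 × 1275.00/3 ≈ 425.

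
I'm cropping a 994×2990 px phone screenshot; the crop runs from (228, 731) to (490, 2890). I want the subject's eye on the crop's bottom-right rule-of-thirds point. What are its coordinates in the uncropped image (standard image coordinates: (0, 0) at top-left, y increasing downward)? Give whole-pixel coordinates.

Crop width = 490 − 228 = 262 px; one third is 87.33 px.
Crop height = 2890 − 731 = 2159 px; one third is 719.67 px.
The bottom-right point is two-thirds across and two-thirds down within the crop:
x = 228 + 2 × 87.33 ≈ 403; y = 731 + 2 × 719.67 ≈ 2170.

x = 403 px, y = 2170 px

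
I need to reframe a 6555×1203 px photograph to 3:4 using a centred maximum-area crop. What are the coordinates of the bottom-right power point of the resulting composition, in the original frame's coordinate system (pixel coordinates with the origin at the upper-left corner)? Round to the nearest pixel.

x = 3428 px, y = 802 px

6555/1203 > 3/4, so the 3:4 crop keeps the full height 1203 and trims width to 1203 × 3/4 = 902.25 px.
Left offset = (6555 − 902.25)/2 = 2826.38 px; top offset = 0.
Bottom-right is two-thirds across and two-thirds down within the crop:
x = 2826.38 + 2 × 902.25/3 ≈ 3428; y = 0.00 + 2 × 1203.00/3 ≈ 802.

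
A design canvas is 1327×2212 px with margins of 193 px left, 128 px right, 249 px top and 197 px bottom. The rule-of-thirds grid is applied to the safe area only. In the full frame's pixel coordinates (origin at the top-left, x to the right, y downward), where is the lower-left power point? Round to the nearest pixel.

Content width = 1327 − 193 − 128 = 1006 px; content height = 2212 − 249 − 197 = 1766 px.
Lower-left is one-third across and two-thirds down within the safe area.
x = 193 + 1 × 1006/3 = 193 + 335.33 ≈ 528
y = 249 + 2 × 1766/3 = 249 + 1177.33 ≈ 1426

(528, 1426)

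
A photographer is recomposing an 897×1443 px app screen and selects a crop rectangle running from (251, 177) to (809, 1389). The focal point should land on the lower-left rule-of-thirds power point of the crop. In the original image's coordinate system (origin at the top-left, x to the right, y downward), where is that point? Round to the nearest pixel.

Crop width = 809 − 251 = 558 px; one third is 186.00 px.
Crop height = 1389 − 177 = 1212 px; one third is 404.00 px.
The lower-left point is one-third across and two-thirds down within the crop:
x = 251 + 1 × 186.00 ≈ 437; y = 177 + 2 × 404.00 ≈ 985.

x = 437 px, y = 985 px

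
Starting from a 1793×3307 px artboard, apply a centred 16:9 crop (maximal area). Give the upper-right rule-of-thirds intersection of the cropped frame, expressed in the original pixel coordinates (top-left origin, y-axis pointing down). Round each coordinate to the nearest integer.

1793/3307 < 16/9, so the 16:9 crop keeps the full width 1793 and trims height to 1793 × 9/16 = 1008.56 px.
Top offset = (3307 − 1008.56)/2 = 1149.22 px; left offset = 0.
Upper-right is two-thirds across and one-third down within the crop:
x = 0.00 + 2 × 1793.00/3 ≈ 1195; y = 1149.22 + 1 × 1008.56/3 ≈ 1485.

(1195, 1485)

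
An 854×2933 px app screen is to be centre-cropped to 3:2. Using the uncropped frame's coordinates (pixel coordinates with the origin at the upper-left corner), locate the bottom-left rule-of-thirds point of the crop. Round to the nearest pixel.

x = 285 px, y = 1561 px

854/2933 < 3/2, so the 3:2 crop keeps the full width 854 and trims height to 854 × 2/3 = 569.33 px.
Top offset = (2933 − 569.33)/2 = 1181.83 px; left offset = 0.
Bottom-left is one-third across and two-thirds down within the crop:
x = 0.00 + 1 × 854.00/3 ≈ 285; y = 1181.83 + 2 × 569.33/3 ≈ 1561.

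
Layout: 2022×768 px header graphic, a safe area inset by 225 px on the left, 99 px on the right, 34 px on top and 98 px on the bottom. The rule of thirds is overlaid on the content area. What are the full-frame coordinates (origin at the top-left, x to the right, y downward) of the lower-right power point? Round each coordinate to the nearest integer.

x = 1357 px, y = 458 px

Content width = 2022 − 225 − 99 = 1698 px; content height = 768 − 34 − 98 = 636 px.
Lower-right is two-thirds across and two-thirds down within the content area.
x = 225 + 2 × 1698/3 = 225 + 1132.00 ≈ 1357
y = 34 + 2 × 636/3 = 34 + 424.00 ≈ 458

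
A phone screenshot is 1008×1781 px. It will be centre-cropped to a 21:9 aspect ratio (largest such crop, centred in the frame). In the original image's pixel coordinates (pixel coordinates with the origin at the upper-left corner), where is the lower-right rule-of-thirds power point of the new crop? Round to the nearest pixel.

1008/1781 < 21/9, so the 21:9 crop keeps the full width 1008 and trims height to 1008 × 9/21 = 432.00 px.
Top offset = (1781 − 432.00)/2 = 674.50 px; left offset = 0.
Lower-right is two-thirds across and two-thirds down within the crop:
x = 0.00 + 2 × 1008.00/3 ≈ 672; y = 674.50 + 2 × 432.00/3 ≈ 963.

x = 672 px, y = 963 px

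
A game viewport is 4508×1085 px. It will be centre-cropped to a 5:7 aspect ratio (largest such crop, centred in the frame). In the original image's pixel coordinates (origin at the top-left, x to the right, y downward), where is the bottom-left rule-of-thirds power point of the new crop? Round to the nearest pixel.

(2125, 723)

4508/1085 > 5/7, so the 5:7 crop keeps the full height 1085 and trims width to 1085 × 5/7 = 775.00 px.
Left offset = (4508 − 775.00)/2 = 1866.50 px; top offset = 0.
Bottom-left is one-third across and two-thirds down within the crop:
x = 1866.50 + 1 × 775.00/3 ≈ 2125; y = 0.00 + 2 × 1085.00/3 ≈ 723.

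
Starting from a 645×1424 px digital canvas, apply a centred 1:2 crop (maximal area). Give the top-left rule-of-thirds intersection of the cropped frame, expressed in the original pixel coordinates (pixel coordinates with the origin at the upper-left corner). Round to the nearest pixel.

645/1424 < 1/2, so the 1:2 crop keeps the full width 645 and trims height to 645 × 2/1 = 1290.00 px.
Top offset = (1424 − 1290.00)/2 = 67.00 px; left offset = 0.
Top-left is one-third across and one-third down within the crop:
x = 0.00 + 1 × 645.00/3 ≈ 215; y = 67.00 + 1 × 1290.00/3 ≈ 497.

x = 215 px, y = 497 px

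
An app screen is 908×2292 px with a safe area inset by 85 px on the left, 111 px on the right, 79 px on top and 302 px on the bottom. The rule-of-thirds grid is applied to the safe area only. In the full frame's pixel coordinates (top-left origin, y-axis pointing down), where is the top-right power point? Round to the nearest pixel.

(560, 716)

Content width = 908 − 85 − 111 = 712 px; content height = 2292 − 79 − 302 = 1911 px.
Top-right is two-thirds across and one-third down within the safe area.
x = 85 + 2 × 712/3 = 85 + 474.67 ≈ 560
y = 79 + 1 × 1911/3 = 79 + 637.00 ≈ 716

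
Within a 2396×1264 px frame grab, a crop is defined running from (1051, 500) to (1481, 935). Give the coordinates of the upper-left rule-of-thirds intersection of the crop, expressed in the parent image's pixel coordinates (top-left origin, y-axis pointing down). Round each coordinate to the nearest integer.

x = 1194 px, y = 645 px

Crop width = 1481 − 1051 = 430 px; one third is 143.33 px.
Crop height = 935 − 500 = 435 px; one third is 145.00 px.
The upper-left point is one-third across and one-third down within the crop:
x = 1051 + 1 × 143.33 ≈ 1194; y = 500 + 1 × 145.00 ≈ 645.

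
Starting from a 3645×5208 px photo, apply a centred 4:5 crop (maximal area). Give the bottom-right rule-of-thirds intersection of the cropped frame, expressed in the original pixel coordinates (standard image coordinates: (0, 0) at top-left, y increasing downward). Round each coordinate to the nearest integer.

(2430, 3363)

3645/5208 < 4/5, so the 4:5 crop keeps the full width 3645 and trims height to 3645 × 5/4 = 4556.25 px.
Top offset = (5208 − 4556.25)/2 = 325.88 px; left offset = 0.
Bottom-right is two-thirds across and two-thirds down within the crop:
x = 0.00 + 2 × 3645.00/3 ≈ 2430; y = 325.88 + 2 × 4556.25/3 ≈ 3363.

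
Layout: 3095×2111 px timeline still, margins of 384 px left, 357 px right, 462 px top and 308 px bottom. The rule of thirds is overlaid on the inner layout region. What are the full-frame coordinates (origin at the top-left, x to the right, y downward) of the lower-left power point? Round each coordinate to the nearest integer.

Content width = 3095 − 384 − 357 = 2354 px; content height = 2111 − 462 − 308 = 1341 px.
Lower-left is one-third across and two-thirds down within the inner layout region.
x = 384 + 1 × 2354/3 = 384 + 784.67 ≈ 1169
y = 462 + 2 × 1341/3 = 462 + 894.00 ≈ 1356

x = 1169 px, y = 1356 px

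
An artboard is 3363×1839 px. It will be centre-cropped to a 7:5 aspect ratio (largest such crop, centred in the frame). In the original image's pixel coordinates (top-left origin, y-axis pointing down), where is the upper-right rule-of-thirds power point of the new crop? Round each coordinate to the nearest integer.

3363/1839 > 7/5, so the 7:5 crop keeps the full height 1839 and trims width to 1839 × 7/5 = 2574.60 px.
Left offset = (3363 − 2574.60)/2 = 394.20 px; top offset = 0.
Upper-right is two-thirds across and one-third down within the crop:
x = 394.20 + 2 × 2574.60/3 ≈ 2111; y = 0.00 + 1 × 1839.00/3 ≈ 613.

x = 2111 px, y = 613 px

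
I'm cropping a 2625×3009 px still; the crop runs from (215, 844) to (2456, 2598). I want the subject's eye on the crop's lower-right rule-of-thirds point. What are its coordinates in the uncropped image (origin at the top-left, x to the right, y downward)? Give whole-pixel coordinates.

x = 1709 px, y = 2013 px

Crop width = 2456 − 215 = 2241 px; one third is 747.00 px.
Crop height = 2598 − 844 = 1754 px; one third is 584.67 px.
The lower-right point is two-thirds across and two-thirds down within the crop:
x = 215 + 2 × 747.00 ≈ 1709; y = 844 + 2 × 584.67 ≈ 2013.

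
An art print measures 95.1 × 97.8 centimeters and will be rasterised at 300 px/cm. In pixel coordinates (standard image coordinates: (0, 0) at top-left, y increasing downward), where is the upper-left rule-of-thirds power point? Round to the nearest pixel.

(9510, 9780)

In pixels the canvas is 95.1 × 300 = 28530 wide and 97.8 × 300 = 29340 tall.
The upper-left point is one-third across and one-third down:
x = 1 × 28530/3 ≈ 9510; y = 1 × 29340/3 ≈ 9780.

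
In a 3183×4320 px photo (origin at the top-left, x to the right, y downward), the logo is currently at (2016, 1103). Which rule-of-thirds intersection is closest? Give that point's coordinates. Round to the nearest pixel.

Third lines: x ∈ {1061, 2122}, y ∈ {1440, 2880}.
2016 is closer to x = 2122; 1103 is closer to y = 1440.
So the nearest intersection is the upper-right power point.

x = 2122 px, y = 1440 px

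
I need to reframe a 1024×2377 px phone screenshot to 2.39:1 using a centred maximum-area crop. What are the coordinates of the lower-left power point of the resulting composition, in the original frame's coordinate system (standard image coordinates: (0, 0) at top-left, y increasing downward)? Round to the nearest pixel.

1024/2377 < 2.39/1, so the 2.39:1 crop keeps the full width 1024 and trims height to 1024 × 1/2.39 = 428.45 px.
Top offset = (2377 − 428.45)/2 = 974.27 px; left offset = 0.
Lower-left is one-third across and two-thirds down within the crop:
x = 0.00 + 1 × 1024.00/3 ≈ 341; y = 974.27 + 2 × 428.45/3 ≈ 1260.

(341, 1260)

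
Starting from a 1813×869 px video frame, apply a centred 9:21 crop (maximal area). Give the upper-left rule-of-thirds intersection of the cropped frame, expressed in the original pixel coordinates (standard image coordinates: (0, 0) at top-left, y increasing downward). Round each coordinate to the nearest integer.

x = 844 px, y = 290 px

1813/869 > 9/21, so the 9:21 crop keeps the full height 869 and trims width to 869 × 9/21 = 372.43 px.
Left offset = (1813 − 372.43)/2 = 720.29 px; top offset = 0.
Upper-left is one-third across and one-third down within the crop:
x = 720.29 + 1 × 372.43/3 ≈ 844; y = 0.00 + 1 × 869.00/3 ≈ 290.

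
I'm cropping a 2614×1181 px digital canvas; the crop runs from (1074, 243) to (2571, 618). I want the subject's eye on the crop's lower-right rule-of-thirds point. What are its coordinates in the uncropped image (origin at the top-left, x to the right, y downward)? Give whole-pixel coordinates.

x = 2072 px, y = 493 px

Crop width = 2571 − 1074 = 1497 px; one third is 499.00 px.
Crop height = 618 − 243 = 375 px; one third is 125.00 px.
The lower-right point is two-thirds across and two-thirds down within the crop:
x = 1074 + 2 × 499.00 ≈ 2072; y = 243 + 2 × 125.00 ≈ 493.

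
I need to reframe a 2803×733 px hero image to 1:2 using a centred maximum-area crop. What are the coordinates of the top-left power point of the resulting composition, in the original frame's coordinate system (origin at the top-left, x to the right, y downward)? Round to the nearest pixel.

2803/733 > 1/2, so the 1:2 crop keeps the full height 733 and trims width to 733 × 1/2 = 366.50 px.
Left offset = (2803 − 366.50)/2 = 1218.25 px; top offset = 0.
Top-left is one-third across and one-third down within the crop:
x = 1218.25 + 1 × 366.50/3 ≈ 1340; y = 0.00 + 1 × 733.00/3 ≈ 244.

(1340, 244)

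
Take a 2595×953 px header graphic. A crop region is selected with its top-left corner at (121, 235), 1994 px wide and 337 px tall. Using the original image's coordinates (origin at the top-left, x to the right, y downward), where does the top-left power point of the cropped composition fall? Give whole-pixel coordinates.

One third of the crop width 1994 is 664.67 px.
One third of the crop height 337 is 112.33 px.
The top-left point is one-third across and one-third down within the crop:
x = 121 + 1 × 664.67 ≈ 786; y = 235 + 1 × 112.33 ≈ 347.

(786, 347)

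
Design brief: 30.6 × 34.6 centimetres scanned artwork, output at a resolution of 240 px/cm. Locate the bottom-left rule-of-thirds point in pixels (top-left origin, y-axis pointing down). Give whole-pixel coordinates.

In pixels the canvas is 30.6 × 240 = 7344 wide and 34.6 × 240 = 8304 tall.
The bottom-left point is one-third across and two-thirds down:
x = 1 × 7344/3 ≈ 2448; y = 2 × 8304/3 ≈ 5536.

x = 2448 px, y = 5536 px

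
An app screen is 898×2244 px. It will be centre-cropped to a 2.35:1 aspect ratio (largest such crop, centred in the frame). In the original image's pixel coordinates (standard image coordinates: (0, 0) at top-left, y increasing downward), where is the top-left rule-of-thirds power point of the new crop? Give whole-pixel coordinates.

(299, 1058)

898/2244 < 2.35/1, so the 2.35:1 crop keeps the full width 898 and trims height to 898 × 1/2.35 = 382.13 px.
Top offset = (2244 − 382.13)/2 = 930.94 px; left offset = 0.
Top-left is one-third across and one-third down within the crop:
x = 0.00 + 1 × 898.00/3 ≈ 299; y = 930.94 + 1 × 382.13/3 ≈ 1058.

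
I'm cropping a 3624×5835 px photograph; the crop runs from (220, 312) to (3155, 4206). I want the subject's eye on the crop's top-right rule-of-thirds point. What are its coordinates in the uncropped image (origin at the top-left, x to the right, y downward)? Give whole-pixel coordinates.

x = 2177 px, y = 1610 px

Crop width = 3155 − 220 = 2935 px; one third is 978.33 px.
Crop height = 4206 − 312 = 3894 px; one third is 1298.00 px.
The top-right point is two-thirds across and one-third down within the crop:
x = 220 + 2 × 978.33 ≈ 2177; y = 312 + 1 × 1298.00 ≈ 1610.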